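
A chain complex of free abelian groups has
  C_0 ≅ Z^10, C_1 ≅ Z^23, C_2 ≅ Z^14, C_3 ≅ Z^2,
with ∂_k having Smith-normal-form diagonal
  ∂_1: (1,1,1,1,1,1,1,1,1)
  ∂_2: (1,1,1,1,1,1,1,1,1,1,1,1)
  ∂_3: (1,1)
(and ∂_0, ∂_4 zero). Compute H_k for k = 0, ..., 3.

H_0: b_0 = 10 − 0 − 9 = 1; torsion from ∂_1 factors > 1: none. So H_0 ≅ Z.
H_1: b_1 = 23 − 9 − 12 = 2; torsion from ∂_2 factors > 1: none. So H_1 ≅ Z^2.
H_2: b_2 = 14 − 12 − 2 = 0; torsion from ∂_3 factors > 1: none. So H_2 ≅ 0.
H_3: b_3 = 2 − 2 − 0 = 0; torsion from ∂_4 factors > 1: none. So H_3 ≅ 0.

H_0 ≅ Z,  H_1 ≅ Z^2,  H_2 = 0,  H_3 = 0.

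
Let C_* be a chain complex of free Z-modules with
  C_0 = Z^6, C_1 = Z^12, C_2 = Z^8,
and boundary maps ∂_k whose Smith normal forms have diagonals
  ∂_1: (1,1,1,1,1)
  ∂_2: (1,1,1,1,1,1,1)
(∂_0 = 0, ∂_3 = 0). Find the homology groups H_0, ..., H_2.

H_0 = Z,  H_1 = 0,  H_2 = Z.

H_0: b_0 = 6 − 0 − 5 = 1; torsion from ∂_1 factors > 1: none. So H_0 = Z.
H_1: b_1 = 12 − 5 − 7 = 0; torsion from ∂_2 factors > 1: none. So H_1 = 0.
H_2: b_2 = 8 − 7 − 0 = 1; torsion from ∂_3 factors > 1: none. So H_2 = Z.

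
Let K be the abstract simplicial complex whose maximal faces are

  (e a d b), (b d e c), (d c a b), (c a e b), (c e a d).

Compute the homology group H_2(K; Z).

H_2 ≅ 0.

K has 5 vertices, 10 edges, 10 triangles, 5 3-simplices.
rank ∂_2 = 6, rank ∂_3 = 4 ⇒ b_2 = 10 − 6 − 4 = 0; all invariant factors of ∂_3 are 1 so no torsion. So H_2 = 0.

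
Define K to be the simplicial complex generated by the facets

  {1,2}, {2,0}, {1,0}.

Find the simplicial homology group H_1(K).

H_1 = Z.

Order the vertices as 0 < 1 < 2. Listing each simplex with vertices in this order, K has dimension 1 with simplices:

  0-simplices (3): [0], [1], [2]
  1-simplices (3): [0,1], [0,2], [1,2]

giving chain groups C_0 ≅ Z^3, C_1 ≅ Z^3.

Boundary ∂_1: C_1 → C_0 is given by ∂[p,q] = [q] − [p].
The 3×3 boundary matrix has rank 2 and Smith normal form diag(1,1).

Computing H_k = (kernel of ∂_k) / (image of ∂_{k+1}):

  H_1: rank ker ∂_1 − rank ∂_2 = (3 − 2) − 0 = 1, and there is no ∂_2, so H_1 = Z.

(K is a triangulation of the circle S^1.)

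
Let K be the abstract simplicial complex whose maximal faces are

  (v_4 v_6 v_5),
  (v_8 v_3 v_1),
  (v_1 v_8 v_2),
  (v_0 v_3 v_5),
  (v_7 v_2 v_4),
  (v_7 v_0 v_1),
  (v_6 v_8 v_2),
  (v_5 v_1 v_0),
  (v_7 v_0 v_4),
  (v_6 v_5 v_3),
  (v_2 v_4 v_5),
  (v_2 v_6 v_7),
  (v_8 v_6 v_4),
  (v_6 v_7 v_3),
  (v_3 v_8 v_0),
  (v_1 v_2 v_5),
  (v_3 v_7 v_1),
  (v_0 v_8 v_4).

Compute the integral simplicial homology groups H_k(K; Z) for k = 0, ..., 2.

H_0 ≅ Z,  H_1 ≅ Z × Z/2,  H_2 = 0.

We work with the vertex ordering v_0 < v_1 < v_2 < v_3 < v_4 < v_5 < v_6 < v_7 < v_8. The simplices of K, each written with vertices in increasing order, are:

  0-simplices (9): [v_0], [v_1], [v_2], [v_3], [v_4], [v_5], [v_6], [v_7], [v_8]
  1-simplices (27): (27 of them)
  2-simplices (18): (18 of them)

giving chain groups C_0 ≅ Z^9, C_1 ≅ Z^27, C_2 ≅ Z^18.

∂_1: C_1 → C_0 sends each edge [p,q] (with p < q) to q − p. For instance
  ∂[v_2,v_8] = [v_8] − [v_2].
The 9×27 boundary matrix has rank 8 and Smith normal form diag(1,1,1,1,1,1,1,1).

Boundary ∂_2: C_2 → C_1 acts by ∂[p,q,r] = [q,r] − [p,r] + [p,q]. For instance
  ∂[v_2,v_6,v_7] = [v_6,v_7] − [v_2,v_7] + [v_2,v_6],
  ∂[v_4,v_6,v_8] = [v_6,v_8] − [v_4,v_8] + [v_4,v_6].
The resulting 27×18 matrix has rank 18, and its Smith normal form has invariant factors (1,1,1,1,1,1,1,1,1,1,1,1,1,1,1,1,1,2).

Computing H_k = (kernel of ∂_k) / (image of ∂_{k+1}):

  H_0: rank C_0 − rank ∂_1 = 9 − 8 = 1, and the invariant factors of ∂_1 are all 1, so H_0 ≅ Z.
  H_1: rank ker ∂_1 − rank ∂_2 = (27 − 8) − 18 = 1, and ∂_2 has invariant factor 2 > 1, so H_1 ≅ Z × Z/2.
  H_2: rank ker ∂_2 − rank ∂_3 = (18 − 18) − 0 = 0, and there is no ∂_3, so H_2 ≅ 0.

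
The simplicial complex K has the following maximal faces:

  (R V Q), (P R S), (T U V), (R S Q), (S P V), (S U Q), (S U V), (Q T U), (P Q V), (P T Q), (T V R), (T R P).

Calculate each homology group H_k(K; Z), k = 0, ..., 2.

H_0 ≅ Z,  H_1 ≅ Z/2,  H_2 = 0.

We work with the vertex ordering P < Q < R < S < T < U < V. The simplices of K, each written with vertices in increasing order, are:

  0-simplices (7): P, Q, R, S, T, U, V
  1-simplices (18): PQ, PR, PS, PT, PV, QR, QS, QT, QU, QV, RS, RT, RV, SU, SV, TU, TV, UV
  2-simplices (12): PQT, PQV, PRS, PRT, PSV, QRS, QRV, QSU, QTU, RTV, SUV, TUV

giving chain groups C_0 ≅ Z^7, C_1 ≅ Z^18, C_2 ≅ Z^12.

The boundary map ∂_1: C_1 → C_0 maps an edge to its endpoints' difference, ∂[p,q] = q − p. For instance
  ∂PT = T − P.
This gives a 7×18 integer matrix of rank 6; reducing to Smith normal form yields diagonal entries (1,1,1,1,1,1).

Boundary ∂_2: C_2 → C_1 acts by ∂[p,q,r] = [q,r] − [p,r] + [p,q]. For instance
  ∂QTU = TU − QU + QT,
  ∂PRT = RT − PT + PR.
The 18×12 boundary matrix has rank 12 and Smith normal form diag(1,1,1,1,1,1,1,1,1,1,1,2).

From H_k ≅ ker(∂_k) / im(∂_{k+1}) we obtain:

  H_0: rank C_0 − rank ∂_1 = 7 − 6 = 1, and the invariant factors of ∂_1 are all 1, so H_0 ≅ Z.
  H_1: rank ker ∂_1 − rank ∂_2 = (18 − 6) − 12 = 0, and ∂_2 has invariant factor 2 > 1, so H_1 ≅ Z/2.
  H_2: rank ker ∂_2 − rank ∂_3 = (12 − 12) − 0 = 0, and there is no ∂_3, so H_2 ≅ 0.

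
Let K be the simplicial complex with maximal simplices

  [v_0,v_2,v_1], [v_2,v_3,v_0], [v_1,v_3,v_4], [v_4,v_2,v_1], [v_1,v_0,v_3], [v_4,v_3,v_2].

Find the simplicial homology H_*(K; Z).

Fix the vertex order v_0 < v_1 < v_2 < v_3 < v_4 and write every simplex with vertices in increasing order. Then dim K = 2 and the simplices of K are:

  0-simplices (5): [v_0], [v_1], [v_2], [v_3], [v_4]
  1-simplices (9): [v_0,v_1], [v_0,v_2], [v_0,v_3], [v_1,v_2], [v_1,v_3], [v_1,v_4], [v_2,v_3], [v_2,v_4], [v_3,v_4]
  2-simplices (6): [v_0,v_1,v_2], [v_0,v_1,v_3], [v_0,v_2,v_3], [v_1,v_2,v_4], [v_1,v_3,v_4], [v_2,v_3,v_4]

Hence C_0 ≅ Z^5, C_1 ≅ Z^9, C_2 ≅ Z^6.

The boundary map ∂_1: C_1 → C_0 sends each edge [p,q] (with p < q) to q − p. For instance
  ∂[v_0,v_3] = [v_3] − [v_0].
The 5×9 boundary matrix has rank 4 and Smith normal form diag(1,1,1,1).

Boundary ∂_2: C_2 → C_1 acts by ∂[p,q,r] = [q,r] − [p,r] + [p,q]. For instance
  ∂[v_0,v_2,v_3] = [v_2,v_3] − [v_0,v_3] + [v_0,v_2],
  ∂[v_2,v_3,v_4] = [v_3,v_4] − [v_2,v_4] + [v_2,v_3].
The resulting 9×6 matrix has rank 5, and its Smith normal form has invariant factors (1,1,1,1,1).

Reading off H_k = ker ∂_k / im ∂_{k+1}:

  H_0: rank C_0 − rank ∂_1 = 5 − 4 = 1, and the invariant factors of ∂_1 are all 1, so H_0 = Z.
  H_1: rank ker ∂_1 − rank ∂_2 = (9 − 4) − 5 = 0, and the invariant factors of ∂_2 are all 1, so H_1 = 0.
  H_2: rank ker ∂_2 − rank ∂_3 = (6 − 5) − 0 = 1, and there is no ∂_3, so H_2 = Z.

H_0 ≅ Z,  H_1 = 0,  H_2 ≅ Z.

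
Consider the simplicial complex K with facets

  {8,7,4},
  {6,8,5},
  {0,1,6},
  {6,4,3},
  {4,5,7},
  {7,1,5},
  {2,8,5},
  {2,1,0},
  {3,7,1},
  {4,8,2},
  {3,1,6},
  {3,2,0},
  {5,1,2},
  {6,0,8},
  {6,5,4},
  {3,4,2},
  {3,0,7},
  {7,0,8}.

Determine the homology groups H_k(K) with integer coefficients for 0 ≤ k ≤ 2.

Take the total order 0 < 1 < 2 < 3 < 4 < 5 < 6 < 7 < 8 on the vertex set. Then K (dimension 2) consists of the simplices:

  0-simplices (9): [0], [1], [2], [3], [4], [5], [6], [7], [8]
  1-simplices (27): (27 of them)
  2-simplices (18): [0,1,2], [0,1,6], [0,2,3], [0,3,7], [0,6,8], [0,7,8], [1,2,5], [1,3,6], [1,3,7], [1,5,7], [2,3,4], [2,4,8], [2,5,8], [3,4,6], [4,5,6], [4,5,7], [4,7,8], [5,6,8]

Hence C_0 ≅ Z^9, C_1 ≅ Z^27, C_2 ≅ Z^18.

∂_1: C_1 → C_0 maps an edge to its endpoints' difference, ∂[p,q] = q − p. For instance
  ∂[5,8] = [8] − [5].
The resulting 9×27 matrix has rank 8, and its Smith normal form has invariant factors (1,1,1,1,1,1,1,1).

∂_2: C_2 → C_1 acts by ∂[p,q,r] = [q,r] − [p,r] + [p,q]. For instance
  ∂[2,5,8] = [5,8] − [2,8] + [2,5],
  ∂[1,3,7] = [3,7] − [1,7] + [1,3].
This gives a 27×18 integer matrix of rank 18; reducing to Smith normal form yields diagonal entries (1,1,1,1,1,1,1,1,1,1,1,1,1,1,1,1,1,2).

Now H_k = ker ∂_k / im ∂_{k+1}, so:

  H_0: rank C_0 − rank ∂_1 = 9 − 8 = 1, and the invariant factors of ∂_1 are all 1, so H_0 = Z.
  H_1: rank ker ∂_1 − rank ∂_2 = (27 − 8) − 18 = 1, and ∂_2 has invariant factor 2 > 1, so H_1 = Z ⊕ Z/2Z.
  H_2: rank ker ∂_2 − rank ∂_3 = (18 − 18) − 0 = 0, and there is no ∂_3, so H_2 = 0.

As a check, the Euler characteristic is 9 − 27 + 18 = 0, which agrees with 1 − 1 + 0 = 0.

H_0 = Z,  H_1 = Z ⊕ Z/2Z,  H_2 = 0.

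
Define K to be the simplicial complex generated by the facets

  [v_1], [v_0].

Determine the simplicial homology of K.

Order the vertices as v_0 < v_1. Listing each simplex with vertices in this order, K has dimension 0 with simplices:

  0-simplices (2): [v_0], [v_1]

giving chain groups C_0 ≅ Z^2.

From H_k ≅ ker(∂_k) / im(∂_{k+1}) we obtain:

  H_0: rank C_0 − rank ∂_1 = 2 − 0 = 2, and there is no ∂_1, so H_0 = Z^2.

(K is a triangulation of a set of 2 points.)

H_0 = Z^2.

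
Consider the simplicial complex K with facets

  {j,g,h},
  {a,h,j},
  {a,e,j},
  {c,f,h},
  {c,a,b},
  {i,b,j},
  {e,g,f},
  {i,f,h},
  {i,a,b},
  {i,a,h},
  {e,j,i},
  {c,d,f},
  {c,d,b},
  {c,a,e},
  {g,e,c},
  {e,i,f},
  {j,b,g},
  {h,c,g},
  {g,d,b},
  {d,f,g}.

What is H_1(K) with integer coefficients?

H_1 = Z ⊕ Z_2.

Order the vertices as a < b < c < d < e < f < g < h < i < j. Listing each simplex with vertices in this order, K has dimension 2 with simplices:

  0-simplices (10): a, b, c, d, e, f, g, h, i, j
  1-simplices (30): ab, ac, ae, ah, ai, aj, bc, bd, bg, bi, bj, cd, ce, cf, cg, ch, df, dg, ef, eg, ei, ej, fg, fh, fi, gh, gj, hi, hj, ij
  2-simplices (20): abc, abi, ace, aej, ahi, ahj, bcd, bdg, bgj, bij, cdf, ceg, cfh, cgh, dfg, efg, efi, eij, fhi, ghj

Hence C_0 ≅ Z^10, C_1 ≅ Z^30, C_2 ≅ Z^20.

Boundary ∂_1: C_1 → C_0 maps an edge to its endpoints' difference, ∂[p,q] = q − p.
The resulting 10×30 matrix has rank 9, and its Smith normal form has invariant factors (1,1,1,1,1,1,1,1,1).

∂_2: C_2 → C_1 acts by ∂[p,q,r] = [q,r] − [p,r] + [p,q]. For instance
  ∂bcd = cd − bd + bc,
  ∂efg = fg − eg + ef.
As a 30×20 matrix over Z this has rank 20, with invariant factors (1,1,1,1,1,1,1,1,1,1,1,1,1,1,1,1,1,1,1,2).

From H_k ≅ ker(∂_k) / im(∂_{k+1}) we obtain:

  H_1: rank ker ∂_1 − rank ∂_2 = (30 − 9) − 20 = 1, and ∂_2 has invariant factor 2 > 1, so H_1 = Z ⊕ Z_2.

(K is a triangulation of the Klein bottle.)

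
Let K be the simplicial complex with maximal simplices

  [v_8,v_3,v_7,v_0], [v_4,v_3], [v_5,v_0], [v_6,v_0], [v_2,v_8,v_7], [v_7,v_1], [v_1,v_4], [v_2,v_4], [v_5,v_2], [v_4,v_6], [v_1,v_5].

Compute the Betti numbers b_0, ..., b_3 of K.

b_0 = 1, b_1 = 5, b_2 = 0, b_3 = 0.

Take the total order v_0 < v_1 < v_2 < v_3 < v_4 < v_5 < v_6 < v_7 < v_8 on the vertex set. Then K (dimension 3) consists of the simplices:

  0-simplices (9): [v_0], [v_1], [v_2], [v_3], [v_4], [v_5], [v_6], [v_7], [v_8]
  1-simplices (17): (17 of them)
  2-simplices (5): [v_0,v_3,v_7], [v_0,v_3,v_8], [v_0,v_7,v_8], [v_2,v_7,v_8], [v_3,v_7,v_8]
  3-simplices (1): [v_0,v_3,v_7,v_8]

Hence C_0 ≅ Z^9, C_1 ≅ Z^17, C_2 ≅ Z^5, C_3 ≅ Z^1.

The boundary map ∂_1: C_1 → C_0 maps an edge to its endpoints' difference, ∂[p,q] = q − p. For instance
  ∂[v_0,v_6] = [v_6] − [v_0].
The resulting 9×17 matrix has rank 8, and its Smith normal form has invariant factors (1,1,1,1,1,1,1,1).

∂_2: C_2 → C_1 sends each 2-simplex [p,q,r] to [q,r] − [p,r] + [p,q]. For instance
  ∂[v_3,v_7,v_8] = [v_7,v_8] − [v_3,v_8] + [v_3,v_7],
  ∂[v_0,v_7,v_8] = [v_7,v_8] − [v_0,v_8] + [v_0,v_7].
The 17×5 boundary matrix has rank 4 and Smith normal form diag(1,1,1,1).

∂_3: C_3 → C_2 sends each 3-simplex σ to the alternating sum Σ_i (−1)^i (σ with its i-th vertex removed). For instance
  ∂[v_0,v_3,v_7,v_8] = [v_3,v_7,v_8] − [v_0,v_7,v_8] + [v_0,v_3,v_8] − [v_0,v_3,v_7].
As a 5×1 matrix over Z this has rank 1, with invariant factors (1).

Now H_k = ker ∂_k / im ∂_{k+1}, so:

  H_0: rank C_0 − rank ∂_1 = 9 − 8 = 1, and the invariant factors of ∂_1 are all 1, so H_0 = Z.
  H_1: rank ker ∂_1 − rank ∂_2 = (17 − 8) − 4 = 5, and the invariant factors of ∂_2 are all 1, so H_1 = Z^5.
  H_2: rank ker ∂_2 − rank ∂_3 = (5 − 4) − 1 = 0, and the invariant factors of ∂_3 are all 1, so H_2 = 0.
  H_3: rank ker ∂_3 − rank ∂_4 = (1 − 1) − 0 = 0, and there is no ∂_4, so H_3 = 0.

As a check, the Euler characteristic is 9 − 17 + 5 − 1 = -4, which agrees with 1 − 5 + 0 − 0 = -4.

Hence the Betti numbers are b_0 = 1, b_1 = 5, b_2 = 0, b_3 = 0.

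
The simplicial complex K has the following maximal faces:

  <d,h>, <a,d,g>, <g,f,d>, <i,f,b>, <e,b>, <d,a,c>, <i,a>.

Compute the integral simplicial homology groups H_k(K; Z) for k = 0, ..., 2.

H_0 ≅ Z,  H_1 ≅ Z,  H_2 = 0.

Order the vertices as a < b < c < d < e < f < g < h < i. Listing each simplex with vertices in this order, K has dimension 2 with simplices:

  0-simplices (9): a, b, c, d, e, f, g, h, i
  1-simplices (13): ac, ad, ag, ai, be, bf, bi, cd, df, dg, dh, fg, fi
  2-simplices (4): acd, adg, bfi, dfg

giving chain groups C_0 ≅ Z^9, C_1 ≅ Z^13, C_2 ≅ Z^4.

Boundary ∂_1: C_1 → C_0 maps an edge to its endpoints' difference, ∂[p,q] = q − p.
As a 9×13 matrix over Z this has rank 8, with invariant factors (1,1,1,1,1,1,1,1).

Boundary ∂_2: C_2 → C_1 sends each 2-simplex [p,q,r] to [q,r] − [p,r] + [p,q]. For instance
  ∂dfg = fg − dg + df,
  ∂bfi = fi − bi + bf.
As a 13×4 matrix over Z this has rank 4, with invariant factors (1,1,1,1).

From H_k ≅ ker(∂_k) / im(∂_{k+1}) we obtain:

  H_0: rank C_0 − rank ∂_1 = 9 − 8 = 1, and the invariant factors of ∂_1 are all 1, so H_0 = Z.
  H_1: rank ker ∂_1 − rank ∂_2 = (13 − 8) − 4 = 1, and the invariant factors of ∂_2 are all 1, so H_1 = Z.
  H_2: rank ker ∂_2 − rank ∂_3 = (4 − 4) − 0 = 0, and there is no ∂_3, so H_2 = 0.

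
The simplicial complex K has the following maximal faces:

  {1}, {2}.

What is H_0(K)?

We work with the vertex ordering 1 < 2. The simplices of K, each written with vertices in increasing order, are:

  0-simplices (2): [1], [2]

giving chain groups C_0 ≅ Z^2.

Computing H_k = (kernel of ∂_k) / (image of ∂_{k+1}):

  H_0: rank C_0 − rank ∂_1 = 2 − 0 = 2, and there is no ∂_1, so H_0 ≅ Z^2.

H_0 ≅ Z^2.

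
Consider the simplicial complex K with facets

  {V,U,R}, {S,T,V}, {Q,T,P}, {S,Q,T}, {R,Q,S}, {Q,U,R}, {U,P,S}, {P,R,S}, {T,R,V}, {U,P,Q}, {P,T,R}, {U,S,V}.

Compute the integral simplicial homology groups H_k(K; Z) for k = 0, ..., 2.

H_0 = Z,  H_1 = Z/2,  H_2 = 0.

Fix the vertex order P < Q < R < S < T < U < V and write every simplex with vertices in increasing order. Then dim K = 2 and the simplices of K are:

  0-simplices (7): P, Q, R, S, T, U, V
  1-simplices (18): PQ, PR, PS, PT, PU, QR, QS, QT, QU, RS, RT, RU, RV, ST, SU, SV, TV, UV
  2-simplices (12): PQT, PQU, PRS, PRT, PSU, QRS, QRU, QST, RTV, RUV, STV, SUV

giving chain groups C_0 ≅ Z^7, C_1 ≅ Z^18, C_2 ≅ Z^12.

∂_1: C_1 → C_0 sends each edge [p,q] (with p < q) to q − p. For instance
  ∂QU = U − Q.
The 7×18 boundary matrix has rank 6 and Smith normal form diag(1,1,1,1,1,1).

∂_2: C_2 → C_1 acts by ∂[p,q,r] = [q,r] − [p,r] + [p,q]. For instance
  ∂QRU = RU − QU + QR,
  ∂SUV = UV − SV + SU.
The resulting 18×12 matrix has rank 12, and its Smith normal form has invariant factors (1,1,1,1,1,1,1,1,1,1,1,2).

Reading off H_k = ker ∂_k / im ∂_{k+1}:

  H_0: rank C_0 − rank ∂_1 = 7 − 6 = 1, and the invariant factors of ∂_1 are all 1, so H_0 = Z.
  H_1: rank ker ∂_1 − rank ∂_2 = (18 − 6) − 12 = 0, and ∂_2 has invariant factor 2 > 1, so H_1 = Z/2.
  H_2: rank ker ∂_2 − rank ∂_3 = (12 − 12) − 0 = 0, and there is no ∂_3, so H_2 = 0.

(K is a triangulation of the real projective plane RP^2.)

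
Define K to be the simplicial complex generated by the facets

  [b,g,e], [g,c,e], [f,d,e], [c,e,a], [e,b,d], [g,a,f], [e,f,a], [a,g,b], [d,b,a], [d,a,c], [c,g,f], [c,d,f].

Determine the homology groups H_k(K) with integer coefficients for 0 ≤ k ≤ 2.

H_0 ≅ Z,  H_1 ≅ Z/2,  H_2 = 0.

K has 7 vertices, 18 edges, 12 triangles.
rank ∂_0 = 0, rank ∂_1 = 6 ⇒ b_0 = 7 − 0 − 6 = 1; all invariant factors of ∂_1 are 1 so no torsion. So H_0 = Z.
rank ∂_1 = 6, rank ∂_2 = 12 ⇒ b_1 = 18 − 6 − 12 = 0; ∂_2 has invariant factor(s) [2] giving torsion. So H_1 = Z/2.
rank ∂_2 = 12, rank ∂_3 = 0 ⇒ b_2 = 12 − 12 − 0 = 0. So H_2 = 0.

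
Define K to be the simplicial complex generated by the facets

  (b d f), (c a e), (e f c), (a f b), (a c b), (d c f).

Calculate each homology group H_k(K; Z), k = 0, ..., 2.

Order the vertices as a < b < c < d < e < f. Listing each simplex with vertices in this order, K has dimension 2 with simplices:

  0-simplices (6): a, b, c, d, e, f
  1-simplices (12): ab, ac, ae, af, bc, bd, bf, cd, ce, cf, df, ef
  2-simplices (6): abc, abf, ace, bdf, cdf, cef

Hence C_0 ≅ Z^6, C_1 ≅ Z^12, C_2 ≅ Z^6.

The boundary map ∂_1: C_1 → C_0 maps an edge to its endpoints' difference, ∂[p,q] = q − p. For instance
  ∂af = f − a.
As a 6×12 matrix over Z this has rank 5, with invariant factors (1,1,1,1,1).

Boundary ∂_2: C_2 → C_1 acts by ∂[p,q,r] = [q,r] − [p,r] + [p,q]. For instance
  ∂ace = ce − ae + ac,
  ∂abc = bc − ac + ab.
The resulting 12×6 matrix has rank 6, and its Smith normal form has invariant factors (1,1,1,1,1,1).

Reading off H_k = ker ∂_k / im ∂_{k+1}:

  H_0: rank C_0 − rank ∂_1 = 6 − 5 = 1, and the invariant factors of ∂_1 are all 1, so H_0 ≅ Z.
  H_1: rank ker ∂_1 − rank ∂_2 = (12 − 5) − 6 = 1, and the invariant factors of ∂_2 are all 1, so H_1 ≅ Z.
  H_2: rank ker ∂_2 − rank ∂_3 = (6 − 6) − 0 = 0, and there is no ∂_3, so H_2 ≅ 0.

As a check, the Euler characteristic is 6 − 12 + 6 = 0, which agrees with 1 − 1 + 0 = 0.

H_0 = Z,  H_1 = Z,  H_2 = 0.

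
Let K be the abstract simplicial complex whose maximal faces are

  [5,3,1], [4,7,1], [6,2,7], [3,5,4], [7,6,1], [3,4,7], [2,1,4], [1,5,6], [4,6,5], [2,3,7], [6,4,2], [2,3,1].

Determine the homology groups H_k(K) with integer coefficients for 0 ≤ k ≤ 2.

Fix the vertex order 1 < 2 < 3 < 4 < 5 < 6 < 7 and write every simplex with vertices in increasing order. Then dim K = 2 and the simplices of K are:

  0-simplices (7): [1], [2], [3], [4], [5], [6], [7]
  1-simplices (18): [1,2], [1,3], [1,4], [1,5], [1,6], [1,7], [2,3], [2,4], [2,6], [2,7], [3,4], [3,5], [3,7], [4,5], [4,6], [4,7], [5,6], [6,7]
  2-simplices (12): [1,2,3], [1,2,4], [1,3,5], [1,4,7], [1,5,6], [1,6,7], [2,3,7], [2,4,6], [2,6,7], [3,4,5], [3,4,7], [4,5,6]

so the chain groups are C_0 ≅ Z^7, C_1 ≅ Z^18, C_2 ≅ Z^12.

The boundary map ∂_1: C_1 → C_0 is given by ∂[p,q] = [q] − [p].
The 7×18 boundary matrix has rank 6 and Smith normal form diag(1,1,1,1,1,1).

∂_2: C_2 → C_1 sends each 2-simplex [p,q,r] to [q,r] − [p,r] + [p,q]. For instance
  ∂[1,2,4] = [2,4] − [1,4] + [1,2],
  ∂[2,6,7] = [6,7] − [2,7] + [2,6].
This gives a 18×12 integer matrix of rank 12; reducing to Smith normal form yields diagonal entries (1,1,1,1,1,1,1,1,1,1,1,2).

Computing H_k = (kernel of ∂_k) / (image of ∂_{k+1}):

  H_0: rank C_0 − rank ∂_1 = 7 − 6 = 1, and the invariant factors of ∂_1 are all 1, so H_0 ≅ Z.
  H_1: rank ker ∂_1 − rank ∂_2 = (18 − 6) − 12 = 0, and ∂_2 has invariant factor 2 > 1, so H_1 ≅ Z_2.
  H_2: rank ker ∂_2 − rank ∂_3 = (12 − 12) − 0 = 0, and there is no ∂_3, so H_2 ≅ 0.

H_0 ≅ Z,  H_1 ≅ Z_2,  H_2 = 0.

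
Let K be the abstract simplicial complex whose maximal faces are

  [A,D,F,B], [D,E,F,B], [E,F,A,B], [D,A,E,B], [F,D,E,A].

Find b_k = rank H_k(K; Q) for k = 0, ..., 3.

b_0 = 1, b_1 = 0, b_2 = 0, b_3 = 1.

We work with the vertex ordering A < B < D < E < F. The simplices of K, each written with vertices in increasing order, are:

  0-simplices (5): A, B, D, E, F
  1-simplices (10): AB, AD, AE, AF, BD, BE, BF, DE, DF, EF
  2-simplices (10): ABD, ABE, ABF, ADE, ADF, AEF, BDE, BDF, BEF, DEF
  3-simplices (5): ABDE, ABDF, ABEF, ADEF, BDEF

giving chain groups C_0 ≅ Z^5, C_1 ≅ Z^10, C_2 ≅ Z^10, C_3 ≅ Z^5.

Boundary ∂_1: C_1 → C_0 sends each edge [p,q] (with p < q) to q − p.
As a 5×10 matrix over Z this has rank 4, with invariant factors (1,1,1,1).

∂_2: C_2 → C_1 acts by ∂[p,q,r] = [q,r] − [p,r] + [p,q]. For instance
  ∂ADE = DE − AE + AD,
  ∂DEF = EF − DF + DE.
The 10×10 boundary matrix has rank 6 and Smith normal form diag(1,1,1,1,1,1).

∂_3: C_3 → C_2 sends each 3-simplex σ to the alternating sum Σ_i (−1)^i (σ with its i-th vertex removed). For instance
  ∂ABEF = BEF − AEF + ABF − ABE,
  ∂ADEF = DEF − AEF + ADF − ADE.
This gives a 10×5 integer matrix of rank 4; reducing to Smith normal form yields diagonal entries (1,1,1,1).

From H_k ≅ ker(∂_k) / im(∂_{k+1}) we obtain:

  H_0: rank C_0 − rank ∂_1 = 5 − 4 = 1, and the invariant factors of ∂_1 are all 1, so H_0 ≅ Z.
  H_1: rank ker ∂_1 − rank ∂_2 = (10 − 4) − 6 = 0, and the invariant factors of ∂_2 are all 1, so H_1 ≅ 0.
  H_2: rank ker ∂_2 − rank ∂_3 = (10 − 6) − 4 = 0, and the invariant factors of ∂_3 are all 1, so H_2 ≅ 0.
  H_3: rank ker ∂_3 − rank ∂_4 = (5 − 4) − 0 = 1, and there is no ∂_4, so H_3 ≅ Z.

Hence the Betti numbers are b_0 = 1, b_1 = 0, b_2 = 0, b_3 = 1.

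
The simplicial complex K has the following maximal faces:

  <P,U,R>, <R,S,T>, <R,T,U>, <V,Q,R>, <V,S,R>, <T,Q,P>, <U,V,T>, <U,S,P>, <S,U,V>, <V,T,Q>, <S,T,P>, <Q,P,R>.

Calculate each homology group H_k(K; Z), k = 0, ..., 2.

H_0 = Z,  H_1 = Z/2,  H_2 = 0.

Take the total order P < Q < R < S < T < U < V on the vertex set. Then K (dimension 2) consists of the simplices:

  0-simplices (7): P, Q, R, S, T, U, V
  1-simplices (18): PQ, PR, PS, PT, PU, QR, QT, QV, RS, RT, RU, RV, ST, SU, SV, TU, TV, UV
  2-simplices (12): PQR, PQT, PRU, PST, PSU, QRV, QTV, RST, RSV, RTU, SUV, TUV

so the chain groups are C_0 ≅ Z^7, C_1 ≅ Z^18, C_2 ≅ Z^12.

The boundary map ∂_1: C_1 → C_0 maps an edge to its endpoints' difference, ∂[p,q] = q − p. For instance
  ∂SV = V − S.
The 7×18 boundary matrix has rank 6 and Smith normal form diag(1,1,1,1,1,1).

∂_2: C_2 → C_1 maps a triangle to the signed sum of its edges. For instance
  ∂PQT = QT − PT + PQ,
  ∂PST = ST − PT + PS.
The resulting 18×12 matrix has rank 12, and its Smith normal form has invariant factors (1,1,1,1,1,1,1,1,1,1,1,2).

Computing H_k = (kernel of ∂_k) / (image of ∂_{k+1}):

  H_0: rank C_0 − rank ∂_1 = 7 − 6 = 1, and the invariant factors of ∂_1 are all 1, so H_0 = Z.
  H_1: rank ker ∂_1 − rank ∂_2 = (18 − 6) − 12 = 0, and ∂_2 has invariant factor 2 > 1, so H_1 = Z/2.
  H_2: rank ker ∂_2 − rank ∂_3 = (12 − 12) − 0 = 0, and there is no ∂_3, so H_2 = 0.

As a check, the Euler characteristic is 7 − 18 + 12 = 1, which agrees with 1 − 0 + 0 = 1.
(K is a triangulation of the real projective plane RP^2.)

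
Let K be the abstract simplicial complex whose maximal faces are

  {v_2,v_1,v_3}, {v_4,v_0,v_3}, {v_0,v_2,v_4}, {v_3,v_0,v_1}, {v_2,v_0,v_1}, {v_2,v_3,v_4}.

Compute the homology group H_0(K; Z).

H_0 ≅ Z.

We work with the vertex ordering v_0 < v_1 < v_2 < v_3 < v_4. The simplices of K, each written with vertices in increasing order, are:

  0-simplices (5): [v_0], [v_1], [v_2], [v_3], [v_4]
  1-simplices (9): [v_0,v_1], [v_0,v_2], [v_0,v_3], [v_0,v_4], [v_1,v_2], [v_1,v_3], [v_2,v_3], [v_2,v_4], [v_3,v_4]
  2-simplices (6): [v_0,v_1,v_2], [v_0,v_1,v_3], [v_0,v_2,v_4], [v_0,v_3,v_4], [v_1,v_2,v_3], [v_2,v_3,v_4]

Hence C_0 ≅ Z^5, C_1 ≅ Z^9, C_2 ≅ Z^6.

Boundary ∂_1: C_1 → C_0 sends each edge [p,q] (with p < q) to q − p. For instance
  ∂[v_2,v_3] = [v_3] − [v_2].
This gives a 5×9 integer matrix of rank 4; reducing to Smith normal form yields diagonal entries (1,1,1,1).

∂_2: C_2 → C_1 acts by ∂[p,q,r] = [q,r] − [p,r] + [p,q]. For instance
  ∂[v_0,v_2,v_4] = [v_2,v_4] − [v_0,v_4] + [v_0,v_2],
  ∂[v_1,v_2,v_3] = [v_2,v_3] − [v_1,v_3] + [v_1,v_2].
As a 9×6 matrix over Z this has rank 5, with invariant factors (1,1,1,1,1).

Now H_k = ker ∂_k / im ∂_{k+1}, so:

  H_0: rank C_0 − rank ∂_1 = 5 − 4 = 1, and the invariant factors of ∂_1 are all 1, so H_0 = Z.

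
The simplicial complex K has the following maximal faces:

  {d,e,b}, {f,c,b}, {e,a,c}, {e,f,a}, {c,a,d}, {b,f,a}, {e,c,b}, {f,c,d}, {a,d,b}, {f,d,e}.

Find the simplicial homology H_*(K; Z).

We work with the vertex ordering a < b < c < d < e < f. The simplices of K, each written with vertices in increasing order, are:

  0-simplices (6): a, b, c, d, e, f
  1-simplices (15): ab, ac, ad, ae, af, bc, bd, be, bf, cd, ce, cf, de, df, ef
  2-simplices (10): abd, abf, acd, ace, aef, bce, bcf, bde, cdf, def

Hence C_0 ≅ Z^6, C_1 ≅ Z^15, C_2 ≅ Z^10.

∂_1: C_1 → C_0 is given by ∂[p,q] = [q] − [p]. For instance
  ∂bc = c − b.
This gives a 6×15 integer matrix of rank 5; reducing to Smith normal form yields diagonal entries (1,1,1,1,1).

The boundary map ∂_2: C_2 → C_1 maps a triangle to the signed sum of its edges. For instance
  ∂aef = ef − af + ae,
  ∂abd = bd − ad + ab.
As a 15×10 matrix over Z this has rank 10, with invariant factors (1,1,1,1,1,1,1,1,1,2).

Now H_k = ker ∂_k / im ∂_{k+1}, so:

  H_0: rank C_0 − rank ∂_1 = 6 − 5 = 1, and the invariant factors of ∂_1 are all 1, so H_0 ≅ Z.
  H_1: rank ker ∂_1 − rank ∂_2 = (15 − 5) − 10 = 0, and ∂_2 has invariant factor 2 > 1, so H_1 ≅ Z/2Z.
  H_2: rank ker ∂_2 − rank ∂_3 = (10 − 10) − 0 = 0, and there is no ∂_3, so H_2 ≅ 0.

(K is a triangulation of the real projective plane RP^2.)

H_0 = Z,  H_1 = Z/2Z,  H_2 = 0.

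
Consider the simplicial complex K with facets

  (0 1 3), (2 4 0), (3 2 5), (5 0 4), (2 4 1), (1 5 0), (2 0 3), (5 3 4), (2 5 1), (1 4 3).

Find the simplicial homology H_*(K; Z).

We work with the vertex ordering 0 < 1 < 2 < 3 < 4 < 5. The simplices of K, each written with vertices in increasing order, are:

  0-simplices (6): [0], [1], [2], [3], [4], [5]
  1-simplices (15): [0,1], [0,2], [0,3], [0,4], [0,5], [1,2], [1,3], [1,4], [1,5], [2,3], [2,4], [2,5], [3,4], [3,5], [4,5]
  2-simplices (10): [0,1,3], [0,1,5], [0,2,3], [0,2,4], [0,4,5], [1,2,4], [1,2,5], [1,3,4], [2,3,5], [3,4,5]

Hence C_0 ≅ Z^6, C_1 ≅ Z^15, C_2 ≅ Z^10.

The boundary map ∂_1: C_1 → C_0 maps an edge to its endpoints' difference, ∂[p,q] = q − p. For instance
  ∂[2,5] = [5] − [2].
As a 6×15 matrix over Z this has rank 5, with invariant factors (1,1,1,1,1).

Boundary ∂_2: C_2 → C_1 maps a triangle to the signed sum of its edges. For instance
  ∂[0,1,5] = [1,5] − [0,5] + [0,1],
  ∂[1,2,5] = [2,5] − [1,5] + [1,2].
As a 15×10 matrix over Z this has rank 10, with invariant factors (1,1,1,1,1,1,1,1,1,2).

Computing H_k = (kernel of ∂_k) / (image of ∂_{k+1}):

  H_0: rank C_0 − rank ∂_1 = 6 − 5 = 1, and the invariant factors of ∂_1 are all 1, so H_0 ≅ Z.
  H_1: rank ker ∂_1 − rank ∂_2 = (15 − 5) − 10 = 0, and ∂_2 has invariant factor 2 > 1, so H_1 ≅ Z/2Z.
  H_2: rank ker ∂_2 − rank ∂_3 = (10 − 10) − 0 = 0, and there is no ∂_3, so H_2 ≅ 0.

H_0 = Z,  H_1 = Z/2Z,  H_2 = 0.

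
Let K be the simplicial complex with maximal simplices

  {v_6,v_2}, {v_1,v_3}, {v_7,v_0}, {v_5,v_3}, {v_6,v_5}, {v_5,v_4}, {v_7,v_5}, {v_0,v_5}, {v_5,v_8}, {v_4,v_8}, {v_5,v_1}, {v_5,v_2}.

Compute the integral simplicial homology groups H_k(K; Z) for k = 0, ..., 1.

We work with the vertex ordering v_0 < v_1 < v_2 < v_3 < v_4 < v_5 < v_6 < v_7 < v_8. The simplices of K, each written with vertices in increasing order, are:

  0-simplices (9): [v_0], [v_1], [v_2], [v_3], [v_4], [v_5], [v_6], [v_7], [v_8]
  1-simplices (12): [v_0,v_5], [v_0,v_7], [v_1,v_3], [v_1,v_5], [v_2,v_5], [v_2,v_6], [v_3,v_5], [v_4,v_5], [v_4,v_8], [v_5,v_6], [v_5,v_7], [v_5,v_8]

so the chain groups are C_0 ≅ Z^9, C_1 ≅ Z^12.

The boundary map ∂_1: C_1 → C_0 maps an edge to its endpoints' difference, ∂[p,q] = q − p. For instance
  ∂[v_4,v_8] = [v_8] − [v_4].
As a 9×12 matrix over Z this has rank 8, with invariant factors (1,1,1,1,1,1,1,1).

Computing H_k = (kernel of ∂_k) / (image of ∂_{k+1}):

  H_0: rank C_0 − rank ∂_1 = 9 − 8 = 1, and the invariant factors of ∂_1 are all 1, so H_0 = Z.
  H_1: rank ker ∂_1 − rank ∂_2 = (12 − 8) − 0 = 4, and there is no ∂_2, so H_1 = Z^4.

H_0 = Z,  H_1 = Z^4.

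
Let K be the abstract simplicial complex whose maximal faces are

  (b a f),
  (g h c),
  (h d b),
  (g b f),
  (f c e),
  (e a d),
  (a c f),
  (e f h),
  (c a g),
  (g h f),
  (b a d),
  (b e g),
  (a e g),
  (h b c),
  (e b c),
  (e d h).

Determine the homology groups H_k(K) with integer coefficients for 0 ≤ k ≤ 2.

H_0 ≅ Z,  H_1 ≅ Z^2,  H_2 ≅ Z.

Order the vertices as a < b < c < d < e < f < g < h. Listing each simplex with vertices in this order, K has dimension 2 with simplices:

  0-simplices (8): a, b, c, d, e, f, g, h
  1-simplices (24): ab, ac, ad, ae, af, ag, bc, bd, be, bf, bg, bh, ce, cf, cg, ch, de, dh, ef, eg, eh, fg, fh, gh
  2-simplices (16): abd, abf, acf, acg, ade, aeg, bce, bch, bdh, beg, bfg, cef, cgh, deh, efh, fgh

giving chain groups C_0 ≅ Z^8, C_1 ≅ Z^24, C_2 ≅ Z^16.

∂_1: C_1 → C_0 sends each edge [p,q] (with p < q) to q − p.
The resulting 8×24 matrix has rank 7, and its Smith normal form has invariant factors (1,1,1,1,1,1,1).

Boundary ∂_2: C_2 → C_1 sends each 2-simplex [p,q,r] to [q,r] − [p,r] + [p,q]. For instance
  ∂deh = eh − dh + de,
  ∂abf = bf − af + ab.
The 24×16 boundary matrix has rank 15 and Smith normal form diag(1,1,1,1,1,1,1,1,1,1,1,1,1,1,1).

Reading off H_k = ker ∂_k / im ∂_{k+1}:

  H_0: rank C_0 − rank ∂_1 = 8 − 7 = 1, and the invariant factors of ∂_1 are all 1, so H_0 ≅ Z.
  H_1: rank ker ∂_1 − rank ∂_2 = (24 − 7) − 15 = 2, and the invariant factors of ∂_2 are all 1, so H_1 ≅ Z^2.
  H_2: rank ker ∂_2 − rank ∂_3 = (16 − 15) − 0 = 1, and there is no ∂_3, so H_2 ≅ Z.

As a check, the Euler characteristic is 8 − 24 + 16 = 0, which agrees with 1 − 2 + 1 = 0.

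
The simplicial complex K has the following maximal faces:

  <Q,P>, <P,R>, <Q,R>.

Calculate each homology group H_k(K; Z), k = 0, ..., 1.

H_0 = Z,  H_1 = Z.

Order the vertices as P < Q < R. Listing each simplex with vertices in this order, K has dimension 1 with simplices:

  0-simplices (3): P, Q, R
  1-simplices (3): PQ, PR, QR

Hence C_0 ≅ Z^3, C_1 ≅ Z^3.

The boundary map ∂_1: C_1 → C_0 sends each edge [p,q] (with p < q) to q − p.
The 3×3 boundary matrix has rank 2 and Smith normal form diag(1,1).

From H_k ≅ ker(∂_k) / im(∂_{k+1}) we obtain:

  H_0: rank C_0 − rank ∂_1 = 3 − 2 = 1, and the invariant factors of ∂_1 are all 1, so H_0 = Z.
  H_1: rank ker ∂_1 − rank ∂_2 = (3 − 2) − 0 = 1, and there is no ∂_2, so H_1 = Z.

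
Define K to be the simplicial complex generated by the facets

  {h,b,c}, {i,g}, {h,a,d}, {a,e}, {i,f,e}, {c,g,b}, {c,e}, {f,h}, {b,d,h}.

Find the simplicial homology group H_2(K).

H_2 ≅ 0.

Order the vertices as a < b < c < d < e < f < g < h < i. Listing each simplex with vertices in this order, K has dimension 2 with simplices:

  0-simplices (9): a, b, c, d, e, f, g, h, i
  1-simplices (16): ad, ae, ah, bc, bd, bg, bh, ce, cg, ch, dh, ef, ei, fh, fi, gi
  2-simplices (5): adh, bcg, bch, bdh, efi

Hence C_0 ≅ Z^9, C_1 ≅ Z^16, C_2 ≅ Z^5.

Boundary ∂_1: C_1 → C_0 maps an edge to its endpoints' difference, ∂[p,q] = q − p.
The resulting 9×16 matrix has rank 8, and its Smith normal form has invariant factors (1,1,1,1,1,1,1,1).

Boundary ∂_2: C_2 → C_1 maps a triangle to the signed sum of its edges. For instance
  ∂bcg = cg − bg + bc,
  ∂bch = ch − bh + bc.
This gives a 16×5 integer matrix of rank 5; reducing to Smith normal form yields diagonal entries (1,1,1,1,1).

Computing H_k = (kernel of ∂_k) / (image of ∂_{k+1}):

  H_2: rank ker ∂_2 − rank ∂_3 = (5 − 5) − 0 = 0, and there is no ∂_3, so H_2 = 0.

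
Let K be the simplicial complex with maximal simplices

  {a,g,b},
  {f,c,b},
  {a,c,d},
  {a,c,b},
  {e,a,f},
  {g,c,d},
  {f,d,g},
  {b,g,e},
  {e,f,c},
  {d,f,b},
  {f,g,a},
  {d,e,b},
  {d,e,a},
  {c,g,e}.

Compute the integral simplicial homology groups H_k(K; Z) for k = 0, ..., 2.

H_0 = Z,  H_1 = Z^2,  H_2 = Z.

Order the vertices as a < b < c < d < e < f < g. Listing each simplex with vertices in this order, K has dimension 2 with simplices:

  0-simplices (7): a, b, c, d, e, f, g
  1-simplices (21): ab, ac, ad, ae, af, ag, bc, bd, be, bf, bg, cd, ce, cf, cg, de, df, dg, ef, eg, fg
  2-simplices (14): abc, abg, acd, ade, aef, afg, bcf, bde, bdf, beg, cdg, cef, ceg, dfg

so the chain groups are C_0 ≅ Z^7, C_1 ≅ Z^21, C_2 ≅ Z^14.

The boundary map ∂_1: C_1 → C_0 is given by ∂[p,q] = [q] − [p]. For instance
  ∂dg = g − d.
The 7×21 boundary matrix has rank 6 and Smith normal form diag(1,1,1,1,1,1).

The boundary map ∂_2: C_2 → C_1 maps a triangle to the signed sum of its edges. For instance
  ∂bcf = cf − bf + bc,
  ∂ade = de − ae + ad.
The 21×14 boundary matrix has rank 13 and Smith normal form diag(1,1,1,1,1,1,1,1,1,1,1,1,1).

Now H_k = ker ∂_k / im ∂_{k+1}, so:

  H_0: rank C_0 − rank ∂_1 = 7 − 6 = 1, and the invariant factors of ∂_1 are all 1, so H_0 ≅ Z.
  H_1: rank ker ∂_1 − rank ∂_2 = (21 − 6) − 13 = 2, and the invariant factors of ∂_2 are all 1, so H_1 ≅ Z^2.
  H_2: rank ker ∂_2 − rank ∂_3 = (14 − 13) − 0 = 1, and there is no ∂_3, so H_2 ≅ Z.

As a check, the Euler characteristic is 7 − 21 + 14 = 0, which agrees with 1 − 2 + 1 = 0.
(K is a triangulation of the torus T^2.)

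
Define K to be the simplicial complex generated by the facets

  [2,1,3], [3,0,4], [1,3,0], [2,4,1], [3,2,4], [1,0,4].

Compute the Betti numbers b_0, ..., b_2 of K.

b_0 = 1, b_1 = 0, b_2 = 1.

Order the vertices as 0 < 1 < 2 < 3 < 4. Listing each simplex with vertices in this order, K has dimension 2 with simplices:

  0-simplices (5): [0], [1], [2], [3], [4]
  1-simplices (9): [0,1], [0,3], [0,4], [1,2], [1,3], [1,4], [2,3], [2,4], [3,4]
  2-simplices (6): [0,1,3], [0,1,4], [0,3,4], [1,2,3], [1,2,4], [2,3,4]

Hence C_0 ≅ Z^5, C_1 ≅ Z^9, C_2 ≅ Z^6.

∂_1: C_1 → C_0 is given by ∂[p,q] = [q] − [p]. For instance
  ∂[1,4] = [4] − [1].
The resulting 5×9 matrix has rank 4, and its Smith normal form has invariant factors (1,1,1,1).

∂_2: C_2 → C_1 sends each 2-simplex [p,q,r] to [q,r] − [p,r] + [p,q]. For instance
  ∂[2,3,4] = [3,4] − [2,4] + [2,3],
  ∂[1,2,3] = [2,3] − [1,3] + [1,2].
This gives a 9×6 integer matrix of rank 5; reducing to Smith normal form yields diagonal entries (1,1,1,1,1).

From H_k ≅ ker(∂_k) / im(∂_{k+1}) we obtain:

  H_0: rank C_0 − rank ∂_1 = 5 − 4 = 1, and the invariant factors of ∂_1 are all 1, so H_0 = Z.
  H_1: rank ker ∂_1 − rank ∂_2 = (9 − 4) − 5 = 0, and the invariant factors of ∂_2 are all 1, so H_1 = 0.
  H_2: rank ker ∂_2 − rank ∂_3 = (6 − 5) − 0 = 1, and there is no ∂_3, so H_2 = Z.

(K is a triangulation of the 2-sphere S^2.)

Hence the Betti numbers are b_0 = 1, b_1 = 0, b_2 = 1.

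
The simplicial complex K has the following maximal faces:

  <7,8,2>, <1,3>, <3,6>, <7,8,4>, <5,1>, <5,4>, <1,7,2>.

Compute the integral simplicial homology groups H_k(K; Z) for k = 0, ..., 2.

K has 8 vertices, 11 edges, 3 triangles.
rank ∂_0 = 0, rank ∂_1 = 7 ⇒ b_0 = 8 − 0 − 7 = 1; all invariant factors of ∂_1 are 1 so no torsion. So H_0 = Z.
rank ∂_1 = 7, rank ∂_2 = 3 ⇒ b_1 = 11 − 7 − 3 = 1; all invariant factors of ∂_2 are 1 so no torsion. So H_1 = Z.
rank ∂_2 = 3, rank ∂_3 = 0 ⇒ b_2 = 3 − 3 − 0 = 0. So H_2 = 0.

H_0 = Z,  H_1 = Z,  H_2 = 0.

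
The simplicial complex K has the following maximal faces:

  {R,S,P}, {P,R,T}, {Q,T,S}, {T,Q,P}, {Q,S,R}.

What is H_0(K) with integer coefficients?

We work with the vertex ordering P < Q < R < S < T. The simplices of K, each written with vertices in increasing order, are:

  0-simplices (5): P, Q, R, S, T
  1-simplices (10): PQ, PR, PS, PT, QR, QS, QT, RS, RT, ST
  2-simplices (5): PQT, PRS, PRT, QRS, QST

Hence C_0 ≅ Z^5, C_1 ≅ Z^10, C_2 ≅ Z^5.

∂_1: C_1 → C_0 sends each edge [p,q] (with p < q) to q − p.
As a 5×10 matrix over Z this has rank 4, with invariant factors (1,1,1,1).

∂_2: C_2 → C_1 acts by ∂[p,q,r] = [q,r] − [p,r] + [p,q]. For instance
  ∂PRT = RT − PT + PR,
  ∂PRS = RS − PS + PR.
As a 10×5 matrix over Z this has rank 5, with invariant factors (1,1,1,1,1).

Reading off H_k = ker ∂_k / im ∂_{k+1}:

  H_0: rank C_0 − rank ∂_1 = 5 − 4 = 1, and the invariant factors of ∂_1 are all 1, so H_0 = Z.

H_0 ≅ Z.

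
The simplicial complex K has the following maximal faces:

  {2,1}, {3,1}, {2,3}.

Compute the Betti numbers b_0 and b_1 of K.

b_0 = 1, b_1 = 1.

K has 3 vertices, 3 edges.
rank ∂_0 = 0, rank ∂_1 = 2 ⇒ b_0 = 3 − 0 − 2 = 1; all invariant factors of ∂_1 are 1 so no torsion. So H_0 ≅ Z.
rank ∂_1 = 2, rank ∂_2 = 0 ⇒ b_1 = 3 − 2 − 0 = 1. So H_1 ≅ Z.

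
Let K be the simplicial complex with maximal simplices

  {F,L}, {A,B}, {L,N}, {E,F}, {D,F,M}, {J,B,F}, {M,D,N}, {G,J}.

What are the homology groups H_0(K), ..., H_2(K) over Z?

Fix the vertex order A < B < D < E < F < G < J < L < M < N and write every simplex with vertices in increasing order. Then dim K = 2 and the simplices of K are:

  0-simplices (10): A, B, D, E, F, G, J, L, M, N
  1-simplices (13): AB, BF, BJ, DF, DM, DN, EF, FJ, FL, FM, GJ, LN, MN
  2-simplices (3): BFJ, DFM, DMN

giving chain groups C_0 ≅ Z^10, C_1 ≅ Z^13, C_2 ≅ Z^3.

Boundary ∂_1: C_1 → C_0 sends each edge [p,q] (with p < q) to q − p. For instance
  ∂FM = M − F.
As a 10×13 matrix over Z this has rank 9, with invariant factors (1,1,1,1,1,1,1,1,1).

The boundary map ∂_2: C_2 → C_1 maps a triangle to the signed sum of its edges. For instance
  ∂DMN = MN − DN + DM,
  ∂DFM = FM − DM + DF.
The 13×3 boundary matrix has rank 3 and Smith normal form diag(1,1,1).

From H_k ≅ ker(∂_k) / im(∂_{k+1}) we obtain:

  H_0: rank C_0 − rank ∂_1 = 10 − 9 = 1, and the invariant factors of ∂_1 are all 1, so H_0 = Z.
  H_1: rank ker ∂_1 − rank ∂_2 = (13 − 9) − 3 = 1, and the invariant factors of ∂_2 are all 1, so H_1 = Z.
  H_2: rank ker ∂_2 − rank ∂_3 = (3 − 3) − 0 = 0, and there is no ∂_3, so H_2 = 0.

As a check, the Euler characteristic is 10 − 13 + 3 = 0, which agrees with 1 − 1 + 0 = 0.

H_0 = Z,  H_1 = Z,  H_2 = 0.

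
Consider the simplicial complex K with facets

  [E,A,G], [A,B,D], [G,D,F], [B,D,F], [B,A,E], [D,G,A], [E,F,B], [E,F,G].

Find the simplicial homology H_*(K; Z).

H_0 = Z,  H_1 = 0,  H_2 = Z.

We work with the vertex ordering A < B < D < E < F < G. The simplices of K, each written with vertices in increasing order, are:

  0-simplices (6): A, B, D, E, F, G
  1-simplices (12): AB, AD, AE, AG, BD, BE, BF, DF, DG, EF, EG, FG
  2-simplices (8): ABD, ABE, ADG, AEG, BDF, BEF, DFG, EFG

giving chain groups C_0 ≅ Z^6, C_1 ≅ Z^12, C_2 ≅ Z^8.

The boundary map ∂_1: C_1 → C_0 maps an edge to its endpoints' difference, ∂[p,q] = q − p. For instance
  ∂FG = G − F.
The resulting 6×12 matrix has rank 5, and its Smith normal form has invariant factors (1,1,1,1,1).

∂_2: C_2 → C_1 maps a triangle to the signed sum of its edges. For instance
  ∂BDF = DF − BF + BD,
  ∂EFG = FG − EG + EF.
As a 12×8 matrix over Z this has rank 7, with invariant factors (1,1,1,1,1,1,1).

Reading off H_k = ker ∂_k / im ∂_{k+1}:

  H_0: rank C_0 − rank ∂_1 = 6 − 5 = 1, and the invariant factors of ∂_1 are all 1, so H_0 = Z.
  H_1: rank ker ∂_1 − rank ∂_2 = (12 − 5) − 7 = 0, and the invariant factors of ∂_2 are all 1, so H_1 = 0.
  H_2: rank ker ∂_2 − rank ∂_3 = (8 − 7) − 0 = 1, and there is no ∂_3, so H_2 = Z.

As a check, the Euler characteristic is 6 − 12 + 8 = 2, which agrees with 1 − 0 + 1 = 2.
(K is a triangulation of the 2-sphere S^2.)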